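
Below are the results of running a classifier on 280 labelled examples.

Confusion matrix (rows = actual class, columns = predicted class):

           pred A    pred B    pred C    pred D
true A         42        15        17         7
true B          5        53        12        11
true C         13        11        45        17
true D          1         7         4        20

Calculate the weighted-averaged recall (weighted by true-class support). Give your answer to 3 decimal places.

Per-class recall (TP/(TP+FN)):
  A: TP=42, FN=15+17+7=39 → 42/81 = 0.5185
  B: TP=53, FN=5+12+11=28 → 53/81 = 0.6543
  C: TP=45, FN=13+11+17=41 → 45/86 = 0.5233
  D: TP=20, FN=1+7+4=12 → 20/32 = 0.6250
Weighted-recall = Σ (supportᵢ/N)·recallᵢ with N=280: (81/280)·0.5185 + (81/280)·0.6543 + (86/280)·0.5233 + (32/280)·0.6250 = 0.571

0.571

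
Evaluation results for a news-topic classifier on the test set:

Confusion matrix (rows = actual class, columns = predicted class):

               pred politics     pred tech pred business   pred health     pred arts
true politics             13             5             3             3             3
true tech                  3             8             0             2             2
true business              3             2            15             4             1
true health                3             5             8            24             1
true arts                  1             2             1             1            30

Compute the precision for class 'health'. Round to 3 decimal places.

0.706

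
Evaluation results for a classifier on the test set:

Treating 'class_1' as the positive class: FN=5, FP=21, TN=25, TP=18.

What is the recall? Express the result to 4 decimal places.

0.7826

Recall = TP/(TP+FN) = 18/(18+5) = 18/23 = 0.7826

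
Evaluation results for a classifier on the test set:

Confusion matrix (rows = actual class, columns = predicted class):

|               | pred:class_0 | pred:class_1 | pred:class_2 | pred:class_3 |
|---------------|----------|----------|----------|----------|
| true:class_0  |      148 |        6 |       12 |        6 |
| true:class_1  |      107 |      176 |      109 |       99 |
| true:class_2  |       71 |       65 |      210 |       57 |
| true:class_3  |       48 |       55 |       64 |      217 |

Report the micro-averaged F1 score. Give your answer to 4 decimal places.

0.5179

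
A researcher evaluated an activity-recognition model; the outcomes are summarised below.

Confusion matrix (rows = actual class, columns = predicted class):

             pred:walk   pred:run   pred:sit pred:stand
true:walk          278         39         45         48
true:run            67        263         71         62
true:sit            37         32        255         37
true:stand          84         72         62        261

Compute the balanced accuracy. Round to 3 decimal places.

Balanced accuracy = mean of per-class recall.
  walk: recall = 278/410 = 0.6780
  run: recall = 263/463 = 0.5680
  sit: recall = 255/361 = 0.7064
  stand: recall = 261/479 = 0.5449
Mean = (0.6780 + 0.5680 + 0.7064 + 0.5449) / 4 = 0.624

0.624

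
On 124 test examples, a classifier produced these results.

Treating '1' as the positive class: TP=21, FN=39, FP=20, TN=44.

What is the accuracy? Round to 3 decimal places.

0.524

Accuracy = (TP+TN)/N = (21+44)/124 = 0.524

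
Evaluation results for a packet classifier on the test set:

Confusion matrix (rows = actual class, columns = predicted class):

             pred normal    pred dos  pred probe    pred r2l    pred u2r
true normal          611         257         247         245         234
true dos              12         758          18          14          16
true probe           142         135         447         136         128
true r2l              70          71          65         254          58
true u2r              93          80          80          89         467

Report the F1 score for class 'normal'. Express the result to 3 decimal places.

One-vs-rest for 'normal': TP = diagonal; FP = other classes predicted 'normal'; FN = 'normal' predicted as other.
F1 score = 2·TP/(2·TP+FP+FN).
normal: TP=611, FP=12+142+70+93=317, FN=257+247+245+234=983 → 1222/2522 = 0.4845

0.485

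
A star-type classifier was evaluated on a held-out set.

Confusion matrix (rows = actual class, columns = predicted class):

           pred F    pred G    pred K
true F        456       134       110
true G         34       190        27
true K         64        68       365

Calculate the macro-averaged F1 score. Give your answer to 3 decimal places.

0.683

Per-class F1 score (2·TP/(2·TP+FP+FN)):
  F: TP=456, FP=34+64=98, FN=134+110=244 → 912/1254 = 0.7273
  G: TP=190, FP=134+68=202, FN=34+27=61 → 380/643 = 0.5910
  K: TP=365, FP=110+27=137, FN=64+68=132 → 730/999 = 0.7307
Macro-F1 score = mean = (0.7273 + 0.5910 + 0.7307) / 3 = 0.683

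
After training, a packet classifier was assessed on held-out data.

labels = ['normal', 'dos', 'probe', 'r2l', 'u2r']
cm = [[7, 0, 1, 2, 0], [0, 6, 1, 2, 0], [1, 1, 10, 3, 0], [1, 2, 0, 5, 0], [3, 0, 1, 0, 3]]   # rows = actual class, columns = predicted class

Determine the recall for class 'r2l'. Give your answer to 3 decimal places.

Take TP from the diagonal, FP from the rest of the 'r2l' prediction marginal, FN from the rest of the 'r2l' actual marginal.
recall = TP/(TP+FN).
r2l: TP=5, FN=1+2+0+0=3 → 5/8 = 0.6250

0.625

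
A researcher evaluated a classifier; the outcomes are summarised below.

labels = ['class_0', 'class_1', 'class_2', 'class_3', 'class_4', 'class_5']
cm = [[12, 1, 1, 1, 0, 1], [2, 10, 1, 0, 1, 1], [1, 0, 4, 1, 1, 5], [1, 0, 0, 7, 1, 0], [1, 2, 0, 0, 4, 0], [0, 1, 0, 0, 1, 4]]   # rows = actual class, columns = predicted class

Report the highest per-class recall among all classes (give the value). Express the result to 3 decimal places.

Per-class recall (TP/(TP+FN)):
  class_0: TP=12, FN=1+1+1+0+1=4 → 12/16 = 0.7500
  class_1: TP=10, FN=2+1+0+1+1=5 → 10/15 = 0.6667
  class_2: TP=4, FN=1+0+1+1+5=8 → 4/12 = 0.3333
  class_3: TP=7, FN=1+0+0+1+0=2 → 7/9 = 0.7778
  class_4: TP=4, FN=1+2+0+0+0=3 → 4/7 = 0.5714
  class_5: TP=4, FN=0+1+0+0+1=2 → 4/6 = 0.6667
Highest is class 'class_3' with recall = 0.778.

0.778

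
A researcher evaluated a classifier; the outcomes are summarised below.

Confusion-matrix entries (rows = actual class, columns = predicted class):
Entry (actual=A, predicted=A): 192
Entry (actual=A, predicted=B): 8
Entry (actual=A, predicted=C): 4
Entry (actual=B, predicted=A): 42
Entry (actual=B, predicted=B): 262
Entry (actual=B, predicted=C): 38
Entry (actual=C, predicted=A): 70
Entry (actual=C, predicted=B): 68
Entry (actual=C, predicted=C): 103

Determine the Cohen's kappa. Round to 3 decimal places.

0.555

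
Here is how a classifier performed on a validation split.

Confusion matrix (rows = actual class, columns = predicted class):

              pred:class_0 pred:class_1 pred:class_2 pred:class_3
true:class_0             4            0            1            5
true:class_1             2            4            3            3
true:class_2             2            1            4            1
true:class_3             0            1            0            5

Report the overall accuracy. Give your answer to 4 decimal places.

Accuracy = trace / total = (4+4+4+5=17) / 36 = 17/36 = 0.4722

0.4722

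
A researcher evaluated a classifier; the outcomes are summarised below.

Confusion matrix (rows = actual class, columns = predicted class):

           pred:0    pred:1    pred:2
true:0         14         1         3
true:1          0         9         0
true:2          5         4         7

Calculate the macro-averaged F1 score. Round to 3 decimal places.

0.693

Per-class F1 score (2·TP/(2·TP+FP+FN)):
  0: TP=14, FP=0+5=5, FN=1+3=4 → 28/37 = 0.7568
  1: TP=9, FP=1+4=5, FN=0+0=0 → 18/23 = 0.7826
  2: TP=7, FP=3+0=3, FN=5+4=9 → 14/26 = 0.5385
Macro-F1 score = mean = (0.7568 + 0.7826 + 0.5385) / 3 = 0.693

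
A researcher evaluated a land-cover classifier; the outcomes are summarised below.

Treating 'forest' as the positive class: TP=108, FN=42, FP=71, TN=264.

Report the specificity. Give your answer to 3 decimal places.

0.788

Specificity = TN/(TN+FP) = 264/(264+71) = 0.788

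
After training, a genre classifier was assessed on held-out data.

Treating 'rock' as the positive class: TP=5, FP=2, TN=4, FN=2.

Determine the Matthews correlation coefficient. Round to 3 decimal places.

MCC = (TP·TN − FP·FN) / √((TP+FP)(TP+FN)(TN+FP)(TN+FN))
Numerator = 5·4 − 2·2 = 16
Denominator = √(7·7·6·6) = √1764 = 42.0000
MCC = 16 / 42.0000 = 0.381

0.381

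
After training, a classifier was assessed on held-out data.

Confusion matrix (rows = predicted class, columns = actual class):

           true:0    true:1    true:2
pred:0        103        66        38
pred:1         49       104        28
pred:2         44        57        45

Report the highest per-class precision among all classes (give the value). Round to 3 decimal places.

Per-class precision (TP/(TP+FP)):
  0: TP=103, FP=66+38=104 → 103/207 = 0.4976
  1: TP=104, FP=49+28=77 → 104/181 = 0.5746
  2: TP=45, FP=44+57=101 → 45/146 = 0.3082
Highest is class '1' with precision = 0.575.

0.575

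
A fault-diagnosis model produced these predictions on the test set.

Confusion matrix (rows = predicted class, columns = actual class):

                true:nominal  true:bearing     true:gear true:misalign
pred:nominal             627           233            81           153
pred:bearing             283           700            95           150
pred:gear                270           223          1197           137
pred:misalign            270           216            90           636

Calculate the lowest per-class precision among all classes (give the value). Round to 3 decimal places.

Per-class precision (TP/(TP+FP)):
  nominal: TP=627, FP=233+81+153=467 → 627/1094 = 0.5731
  bearing: TP=700, FP=283+95+150=528 → 700/1228 = 0.5700
  gear: TP=1197, FP=270+223+137=630 → 1197/1827 = 0.6552
  misalign: TP=636, FP=270+216+90=576 → 636/1212 = 0.5248
Lowest is class 'misalign' with precision = 0.525.

0.525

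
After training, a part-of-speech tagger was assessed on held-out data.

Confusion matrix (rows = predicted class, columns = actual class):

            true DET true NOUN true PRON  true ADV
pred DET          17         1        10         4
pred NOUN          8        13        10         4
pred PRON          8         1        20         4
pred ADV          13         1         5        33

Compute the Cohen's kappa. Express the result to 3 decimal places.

0.392

Observed agreement pₒ = trace/N = 83/152 = 0.5461
Expected agreement pₑ = Σ (rowᵢ·colᵢ)/N² = (46·32 + 16·35 + 45·33 + 45·52)/152² = 0.2535
κ = (pₒ − pₑ)/(1 − pₑ) = (0.5461 − 0.2535)/(1 − 0.2535) = 0.392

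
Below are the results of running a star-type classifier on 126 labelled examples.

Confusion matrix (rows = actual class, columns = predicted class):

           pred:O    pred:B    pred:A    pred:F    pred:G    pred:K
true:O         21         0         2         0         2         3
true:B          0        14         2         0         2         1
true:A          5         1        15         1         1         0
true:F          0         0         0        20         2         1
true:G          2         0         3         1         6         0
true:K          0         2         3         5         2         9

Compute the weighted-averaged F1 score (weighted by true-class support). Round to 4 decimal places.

Per-class F1 score (2·TP/(2·TP+FP+FN)):
  O: TP=21, FP=0+5+0+2+0=7, FN=0+2+0+2+3=7 → 42/56 = 0.75000
  B: TP=14, FP=0+1+0+0+2=3, FN=0+2+0+2+1=5 → 28/36 = 0.77778
  A: TP=15, FP=2+2+0+3+3=10, FN=5+1+1+1+0=8 → 30/48 = 0.62500
  F: TP=20, FP=0+0+1+1+5=7, FN=0+0+0+2+1=3 → 40/50 = 0.80000
  G: TP=6, FP=2+2+1+2+2=9, FN=2+0+3+1+0=6 → 12/27 = 0.44444
  K: TP=9, FP=3+1+0+1+0=5, FN=0+2+3+5+2=12 → 18/35 = 0.51429
Weighted-F1 score = Σ (supportᵢ/N)·F1 scoreᵢ with N=126: (28/126)·0.75000 + (19/126)·0.77778 + (23/126)·0.62500 + (23/126)·0.80000 + (12/126)·0.44444 + (21/126)·0.51429 = 0.6721

0.6721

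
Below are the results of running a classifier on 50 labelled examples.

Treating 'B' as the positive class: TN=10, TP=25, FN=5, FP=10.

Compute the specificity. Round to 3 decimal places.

0.500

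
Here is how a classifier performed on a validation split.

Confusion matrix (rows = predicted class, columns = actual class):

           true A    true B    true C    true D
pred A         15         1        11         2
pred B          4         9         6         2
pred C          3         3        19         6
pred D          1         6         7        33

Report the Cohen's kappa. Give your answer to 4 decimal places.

0.4437

Observed agreement pₒ = trace/N = 76/128 = 0.59375
Expected agreement pₑ = Σ (rowᵢ·colᵢ)/N² = (23·29 + 19·21 + 43·31 + 43·47)/128² = 0.26978
κ = (pₒ − pₑ)/(1 − pₑ) = (0.59375 − 0.26978)/(1 − 0.26978) = 0.4437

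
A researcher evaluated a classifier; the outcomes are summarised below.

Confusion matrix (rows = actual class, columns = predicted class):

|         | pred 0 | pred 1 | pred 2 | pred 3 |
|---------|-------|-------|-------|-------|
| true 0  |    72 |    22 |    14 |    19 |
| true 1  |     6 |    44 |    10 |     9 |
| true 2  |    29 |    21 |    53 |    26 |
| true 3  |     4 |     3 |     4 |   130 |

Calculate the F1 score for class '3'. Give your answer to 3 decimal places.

0.800

One-vs-rest for '3': TP = diagonal; FP = other classes predicted '3'; FN = '3' predicted as other.
F1 score = 2·TP/(2·TP+FP+FN).
3: TP=130, FP=19+9+26=54, FN=4+3+4=11 → 260/325 = 0.8000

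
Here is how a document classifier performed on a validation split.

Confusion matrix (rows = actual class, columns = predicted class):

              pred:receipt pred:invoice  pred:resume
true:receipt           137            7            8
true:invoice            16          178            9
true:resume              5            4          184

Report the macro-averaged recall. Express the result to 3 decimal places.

0.911

Per-class recall (TP/(TP+FN)):
  receipt: TP=137, FN=7+8=15 → 137/152 = 0.9013
  invoice: TP=178, FN=16+9=25 → 178/203 = 0.8768
  resume: TP=184, FN=5+4=9 → 184/193 = 0.9534
Macro-recall = mean = (0.9013 + 0.8768 + 0.9534) / 3 = 0.911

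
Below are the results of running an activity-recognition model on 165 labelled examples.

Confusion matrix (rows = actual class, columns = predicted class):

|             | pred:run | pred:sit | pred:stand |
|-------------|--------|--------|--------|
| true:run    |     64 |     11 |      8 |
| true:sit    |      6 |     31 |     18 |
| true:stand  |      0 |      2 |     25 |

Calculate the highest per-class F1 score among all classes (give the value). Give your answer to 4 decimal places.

Per-class F1 score (2·TP/(2·TP+FP+FN)):
  run: TP=64, FP=6+0=6, FN=11+8=19 → 128/153 = 0.83660
  sit: TP=31, FP=11+2=13, FN=6+18=24 → 62/99 = 0.62626
  stand: TP=25, FP=8+18=26, FN=0+2=2 → 50/78 = 0.64103
Highest is class 'run' with F1 score = 0.8366.

0.8366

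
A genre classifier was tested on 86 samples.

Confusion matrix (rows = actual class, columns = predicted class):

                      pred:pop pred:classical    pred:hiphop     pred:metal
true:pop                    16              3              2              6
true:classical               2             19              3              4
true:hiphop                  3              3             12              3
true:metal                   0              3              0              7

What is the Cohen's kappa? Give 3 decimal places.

Observed agreement pₒ = trace/N = 54/86 = 0.6279
Expected agreement pₑ = Σ (rowᵢ·colᵢ)/N² = (27·21 + 28·28 + 21·17 + 10·20)/86² = 0.2580
κ = (pₒ − pₑ)/(1 − pₑ) = (0.6279 − 0.2580)/(1 − 0.2580) = 0.499

0.499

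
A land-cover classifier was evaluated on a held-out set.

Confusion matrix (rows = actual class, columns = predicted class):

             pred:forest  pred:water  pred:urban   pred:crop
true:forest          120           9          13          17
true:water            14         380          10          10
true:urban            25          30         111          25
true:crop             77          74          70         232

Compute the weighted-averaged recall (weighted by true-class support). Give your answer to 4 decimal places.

0.6927

Per-class recall (TP/(TP+FN)):
  forest: TP=120, FN=9+13+17=39 → 120/159 = 0.75472
  water: TP=380, FN=14+10+10=34 → 380/414 = 0.91787
  urban: TP=111, FN=25+30+25=80 → 111/191 = 0.58115
  crop: TP=232, FN=77+74+70=221 → 232/453 = 0.51214
Weighted-recall = Σ (supportᵢ/N)·recallᵢ with N=1217: (159/1217)·0.75472 + (414/1217)·0.91787 + (191/1217)·0.58115 + (453/1217)·0.51214 = 0.6927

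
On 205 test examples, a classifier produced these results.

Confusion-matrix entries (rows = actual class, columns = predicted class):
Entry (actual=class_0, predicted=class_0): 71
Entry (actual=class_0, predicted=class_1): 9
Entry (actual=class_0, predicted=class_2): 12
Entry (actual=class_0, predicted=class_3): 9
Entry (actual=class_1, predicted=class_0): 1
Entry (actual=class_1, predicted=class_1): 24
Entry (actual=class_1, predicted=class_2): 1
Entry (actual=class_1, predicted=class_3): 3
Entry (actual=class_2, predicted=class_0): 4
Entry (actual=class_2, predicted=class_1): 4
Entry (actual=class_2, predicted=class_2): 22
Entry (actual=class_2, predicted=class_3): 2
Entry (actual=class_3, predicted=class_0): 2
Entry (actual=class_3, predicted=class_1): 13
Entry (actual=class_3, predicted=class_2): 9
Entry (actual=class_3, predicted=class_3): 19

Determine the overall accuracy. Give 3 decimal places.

0.663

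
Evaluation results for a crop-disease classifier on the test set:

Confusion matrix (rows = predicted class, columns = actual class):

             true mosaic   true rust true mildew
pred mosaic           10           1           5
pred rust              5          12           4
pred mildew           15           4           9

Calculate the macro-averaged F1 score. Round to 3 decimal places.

0.486

Per-class F1 score (2·TP/(2·TP+FP+FN)):
  mosaic: TP=10, FP=1+5=6, FN=5+15=20 → 20/46 = 0.4348
  rust: TP=12, FP=5+4=9, FN=1+4=5 → 24/38 = 0.6316
  mildew: TP=9, FP=15+4=19, FN=5+4=9 → 18/46 = 0.3913
Macro-F1 score = mean = (0.4348 + 0.6316 + 0.3913) / 3 = 0.486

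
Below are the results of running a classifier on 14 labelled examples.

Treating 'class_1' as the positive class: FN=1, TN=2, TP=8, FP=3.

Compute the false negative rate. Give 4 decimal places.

FNR = FN/(FN+TP) = 1/(1+8) = 0.1111

0.1111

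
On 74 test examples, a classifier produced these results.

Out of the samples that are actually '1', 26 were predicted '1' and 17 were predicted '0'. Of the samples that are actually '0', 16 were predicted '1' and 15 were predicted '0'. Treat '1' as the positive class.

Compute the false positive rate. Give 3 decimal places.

0.516

FPR = FP/(FP+TN) = 16/(16+15) = 0.516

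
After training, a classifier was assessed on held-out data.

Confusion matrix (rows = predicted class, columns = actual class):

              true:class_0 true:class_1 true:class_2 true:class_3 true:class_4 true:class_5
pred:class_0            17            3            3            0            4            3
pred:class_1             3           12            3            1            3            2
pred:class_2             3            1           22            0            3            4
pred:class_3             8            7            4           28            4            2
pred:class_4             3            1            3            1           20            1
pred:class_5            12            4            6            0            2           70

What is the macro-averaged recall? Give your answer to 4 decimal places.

0.6129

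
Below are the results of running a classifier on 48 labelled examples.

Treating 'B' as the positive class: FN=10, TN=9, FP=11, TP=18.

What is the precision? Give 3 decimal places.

Precision = TP/(TP+FP) = 18/(18+11) = 18/29 = 0.621

0.621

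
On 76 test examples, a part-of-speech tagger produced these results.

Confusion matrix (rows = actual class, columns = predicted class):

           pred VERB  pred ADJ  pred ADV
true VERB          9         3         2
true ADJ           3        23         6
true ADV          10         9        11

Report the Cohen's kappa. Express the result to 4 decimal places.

Observed agreement pₒ = trace/N = 43/76 = 0.56579
Expected agreement pₑ = Σ (rowᵢ·colᵢ)/N² = (14·22 + 32·35 + 30·19)/76² = 0.34591
κ = (pₒ − pₑ)/(1 − pₑ) = (0.56579 − 0.34591)/(1 − 0.34591) = 0.3362

0.3362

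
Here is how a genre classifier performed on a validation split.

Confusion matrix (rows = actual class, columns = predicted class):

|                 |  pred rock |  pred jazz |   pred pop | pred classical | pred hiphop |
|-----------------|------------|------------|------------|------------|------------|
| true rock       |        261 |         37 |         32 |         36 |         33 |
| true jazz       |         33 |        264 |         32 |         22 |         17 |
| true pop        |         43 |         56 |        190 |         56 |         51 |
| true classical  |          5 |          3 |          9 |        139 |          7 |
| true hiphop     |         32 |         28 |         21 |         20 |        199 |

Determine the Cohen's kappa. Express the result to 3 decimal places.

0.557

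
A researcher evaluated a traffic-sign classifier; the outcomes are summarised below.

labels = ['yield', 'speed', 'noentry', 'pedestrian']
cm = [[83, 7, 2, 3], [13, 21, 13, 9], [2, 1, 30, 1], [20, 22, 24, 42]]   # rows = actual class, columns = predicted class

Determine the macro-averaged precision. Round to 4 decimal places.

Per-class precision (TP/(TP+FP)):
  yield: TP=83, FP=13+2+20=35 → 83/118 = 0.70339
  speed: TP=21, FP=7+1+22=30 → 21/51 = 0.41176
  noentry: TP=30, FP=2+13+24=39 → 30/69 = 0.43478
  pedestrian: TP=42, FP=3+9+1=13 → 42/55 = 0.76364
Macro-precision = mean = (0.70339 + 0.41176 + 0.43478 + 0.76364) / 4 = 0.5784

0.5784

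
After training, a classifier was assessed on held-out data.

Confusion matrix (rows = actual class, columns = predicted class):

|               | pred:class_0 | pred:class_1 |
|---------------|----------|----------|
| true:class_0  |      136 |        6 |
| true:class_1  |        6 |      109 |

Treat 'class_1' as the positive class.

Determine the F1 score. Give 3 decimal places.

0.948

Precision = TP/(TP+FP) = 109/115 = 0.9478
Recall = TP/(TP+FN) = 109/115 = 0.9478
F1 = 2·TP/(2·TP+FP+FN) = 218/230 = 0.948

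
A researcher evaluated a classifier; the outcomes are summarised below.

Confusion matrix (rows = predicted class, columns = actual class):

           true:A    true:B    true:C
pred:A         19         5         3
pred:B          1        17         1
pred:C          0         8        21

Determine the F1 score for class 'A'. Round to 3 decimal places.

One-vs-rest for 'A': TP = diagonal; FP = other classes predicted 'A'; FN = 'A' predicted as other.
F1 score = 2·TP/(2·TP+FP+FN).
A: TP=19, FP=5+3=8, FN=1+0=1 → 38/47 = 0.8085

0.809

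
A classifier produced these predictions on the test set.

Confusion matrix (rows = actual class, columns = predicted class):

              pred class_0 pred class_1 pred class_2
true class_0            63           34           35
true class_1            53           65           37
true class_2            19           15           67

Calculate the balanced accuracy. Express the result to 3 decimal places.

0.520

Balanced accuracy = mean of per-class recall.
  class_0: recall = 63/132 = 0.4773
  class_1: recall = 65/155 = 0.4194
  class_2: recall = 67/101 = 0.6634
Mean = (0.4773 + 0.4194 + 0.6634) / 3 = 0.520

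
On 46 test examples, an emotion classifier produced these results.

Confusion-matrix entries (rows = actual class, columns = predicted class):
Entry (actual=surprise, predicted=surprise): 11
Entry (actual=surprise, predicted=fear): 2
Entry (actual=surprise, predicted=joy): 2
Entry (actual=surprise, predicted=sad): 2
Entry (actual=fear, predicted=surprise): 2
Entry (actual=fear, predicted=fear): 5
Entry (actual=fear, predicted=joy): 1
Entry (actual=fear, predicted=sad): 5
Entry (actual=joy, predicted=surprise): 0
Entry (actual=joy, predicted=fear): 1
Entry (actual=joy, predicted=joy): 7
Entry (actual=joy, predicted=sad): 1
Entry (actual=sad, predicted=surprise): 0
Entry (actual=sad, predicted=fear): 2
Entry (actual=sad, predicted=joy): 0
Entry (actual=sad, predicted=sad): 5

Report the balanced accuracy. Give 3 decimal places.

Balanced accuracy = mean of per-class recall.
  surprise: recall = 11/17 = 0.6471
  fear: recall = 5/13 = 0.3846
  joy: recall = 7/9 = 0.7778
  sad: recall = 5/7 = 0.7143
Mean = (0.6471 + 0.3846 + 0.7778 + 0.7143) / 4 = 0.631

0.631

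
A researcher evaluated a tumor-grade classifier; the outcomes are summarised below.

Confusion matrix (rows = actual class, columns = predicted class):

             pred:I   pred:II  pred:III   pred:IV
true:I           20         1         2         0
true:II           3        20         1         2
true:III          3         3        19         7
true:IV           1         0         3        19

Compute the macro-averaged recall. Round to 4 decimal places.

Per-class recall (TP/(TP+FN)):
  I: TP=20, FN=1+2+0=3 → 20/23 = 0.86957
  II: TP=20, FN=3+1+2=6 → 20/26 = 0.76923
  III: TP=19, FN=3+3+7=13 → 19/32 = 0.59375
  IV: TP=19, FN=1+0+3=4 → 19/23 = 0.82609
Macro-recall = mean = (0.86957 + 0.76923 + 0.59375 + 0.82609) / 4 = 0.7647

0.7647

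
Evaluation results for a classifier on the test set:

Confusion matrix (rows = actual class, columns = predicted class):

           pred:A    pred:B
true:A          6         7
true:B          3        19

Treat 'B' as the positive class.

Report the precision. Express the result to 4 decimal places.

0.7308

Precision = TP/(TP+FP) = 19/(19+7) = 19/26 = 0.7308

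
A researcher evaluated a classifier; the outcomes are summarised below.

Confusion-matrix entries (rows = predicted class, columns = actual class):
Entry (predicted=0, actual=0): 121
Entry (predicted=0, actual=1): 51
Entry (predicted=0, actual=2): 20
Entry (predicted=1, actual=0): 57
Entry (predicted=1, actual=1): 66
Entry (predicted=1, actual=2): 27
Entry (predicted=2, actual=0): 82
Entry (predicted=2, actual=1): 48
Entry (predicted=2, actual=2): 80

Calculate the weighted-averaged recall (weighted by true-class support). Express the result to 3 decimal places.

0.484

Per-class recall (TP/(TP+FN)):
  0: TP=121, FN=57+82=139 → 121/260 = 0.4654
  1: TP=66, FN=51+48=99 → 66/165 = 0.4000
  2: TP=80, FN=20+27=47 → 80/127 = 0.6299
Weighted-recall = Σ (supportᵢ/N)·recallᵢ with N=552: (260/552)·0.4654 + (165/552)·0.4000 + (127/552)·0.6299 = 0.484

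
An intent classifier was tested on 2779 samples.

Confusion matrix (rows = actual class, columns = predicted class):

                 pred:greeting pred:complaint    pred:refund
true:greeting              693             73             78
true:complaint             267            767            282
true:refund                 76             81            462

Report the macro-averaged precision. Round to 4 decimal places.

0.6879

Per-class precision (TP/(TP+FP)):
  greeting: TP=693, FP=267+76=343 → 693/1036 = 0.66892
  complaint: TP=767, FP=73+81=154 → 767/921 = 0.83279
  refund: TP=462, FP=78+282=360 → 462/822 = 0.56204
Macro-precision = mean = (0.66892 + 0.83279 + 0.56204) / 3 = 0.6879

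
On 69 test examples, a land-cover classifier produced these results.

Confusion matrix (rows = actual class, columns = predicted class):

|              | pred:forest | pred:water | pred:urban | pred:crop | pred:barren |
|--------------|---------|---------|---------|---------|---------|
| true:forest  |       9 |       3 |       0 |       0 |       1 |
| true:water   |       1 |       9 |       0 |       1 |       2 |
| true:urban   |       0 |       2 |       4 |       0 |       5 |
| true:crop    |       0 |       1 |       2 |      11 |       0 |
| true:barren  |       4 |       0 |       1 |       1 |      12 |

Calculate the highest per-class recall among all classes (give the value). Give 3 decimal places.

0.786

Per-class recall (TP/(TP+FN)):
  forest: TP=9, FN=3+0+0+1=4 → 9/13 = 0.6923
  water: TP=9, FN=1+0+1+2=4 → 9/13 = 0.6923
  urban: TP=4, FN=0+2+0+5=7 → 4/11 = 0.3636
  crop: TP=11, FN=0+1+2+0=3 → 11/14 = 0.7857
  barren: TP=12, FN=4+0+1+1=6 → 12/18 = 0.6667
Highest is class 'crop' with recall = 0.786.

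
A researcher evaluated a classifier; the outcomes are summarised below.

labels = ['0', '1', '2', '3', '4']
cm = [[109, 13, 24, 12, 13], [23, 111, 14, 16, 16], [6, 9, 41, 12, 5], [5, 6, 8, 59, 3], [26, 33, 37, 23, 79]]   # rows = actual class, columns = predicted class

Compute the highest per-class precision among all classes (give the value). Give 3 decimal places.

Per-class precision (TP/(TP+FP)):
  0: TP=109, FP=23+6+5+26=60 → 109/169 = 0.6450
  1: TP=111, FP=13+9+6+33=61 → 111/172 = 0.6453
  2: TP=41, FP=24+14+8+37=83 → 41/124 = 0.3306
  3: TP=59, FP=12+16+12+23=63 → 59/122 = 0.4836
  4: TP=79, FP=13+16+5+3=37 → 79/116 = 0.6810
Highest is class '4' with precision = 0.681.

0.681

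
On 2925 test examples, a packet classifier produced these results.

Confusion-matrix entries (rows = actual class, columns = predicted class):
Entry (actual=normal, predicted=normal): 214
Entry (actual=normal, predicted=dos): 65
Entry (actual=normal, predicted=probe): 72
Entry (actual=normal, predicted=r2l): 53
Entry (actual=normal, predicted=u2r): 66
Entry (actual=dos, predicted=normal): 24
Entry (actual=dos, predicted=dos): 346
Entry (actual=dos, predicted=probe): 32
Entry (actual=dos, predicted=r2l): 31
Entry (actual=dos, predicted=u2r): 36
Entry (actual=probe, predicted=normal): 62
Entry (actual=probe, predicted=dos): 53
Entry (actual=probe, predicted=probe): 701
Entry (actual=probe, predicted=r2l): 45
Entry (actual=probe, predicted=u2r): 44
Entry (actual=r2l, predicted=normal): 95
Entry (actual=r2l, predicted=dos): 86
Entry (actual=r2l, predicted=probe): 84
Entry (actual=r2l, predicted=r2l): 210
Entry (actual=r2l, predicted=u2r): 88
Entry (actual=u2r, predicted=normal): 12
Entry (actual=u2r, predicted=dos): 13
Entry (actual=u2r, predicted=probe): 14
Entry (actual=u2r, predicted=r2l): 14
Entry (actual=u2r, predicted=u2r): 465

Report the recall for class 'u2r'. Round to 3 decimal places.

0.898

Treat 'u2r' as positive and all other classes as negative.
recall = TP/(TP+FN).
u2r: TP=465, FN=12+13+14+14=53 → 465/518 = 0.8977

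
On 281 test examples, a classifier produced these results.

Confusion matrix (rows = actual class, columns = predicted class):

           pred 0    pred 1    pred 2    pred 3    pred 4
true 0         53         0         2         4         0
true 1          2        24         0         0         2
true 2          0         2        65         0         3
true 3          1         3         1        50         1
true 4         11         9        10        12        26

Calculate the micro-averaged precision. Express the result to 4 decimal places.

0.7758

Micro-averaging pools counts across classes: ΣTP=218, ΣFP=63, ΣFN=63.
Micro-precision = TP/(TP+FP) on pooled counts = 0.7758 (equals overall accuracy in single-label multiclass).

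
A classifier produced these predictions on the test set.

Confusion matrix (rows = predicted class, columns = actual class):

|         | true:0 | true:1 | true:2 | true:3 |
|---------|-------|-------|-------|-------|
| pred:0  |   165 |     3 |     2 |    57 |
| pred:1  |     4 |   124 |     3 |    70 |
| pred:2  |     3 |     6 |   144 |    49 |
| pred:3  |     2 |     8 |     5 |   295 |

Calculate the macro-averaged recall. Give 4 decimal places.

Per-class recall (TP/(TP+FN)):
  0: TP=165, FN=4+3+2=9 → 165/174 = 0.94828
  1: TP=124, FN=3+6+8=17 → 124/141 = 0.87943
  2: TP=144, FN=2+3+5=10 → 144/154 = 0.93506
  3: TP=295, FN=57+70+49=176 → 295/471 = 0.62633
Macro-recall = mean = (0.94828 + 0.87943 + 0.93506 + 0.62633) / 4 = 0.8473

0.8473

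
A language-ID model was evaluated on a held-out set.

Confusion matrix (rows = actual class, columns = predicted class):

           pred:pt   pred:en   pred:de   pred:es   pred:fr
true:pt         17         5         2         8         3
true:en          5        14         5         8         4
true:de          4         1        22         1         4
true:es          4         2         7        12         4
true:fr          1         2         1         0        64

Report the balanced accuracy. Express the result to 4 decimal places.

0.5834

Balanced accuracy = mean of per-class recall.
  pt: recall = 17/35 = 0.48571
  en: recall = 14/36 = 0.38889
  de: recall = 22/32 = 0.68750
  es: recall = 12/29 = 0.41379
  fr: recall = 64/68 = 0.94118
Mean = (0.48571 + 0.38889 + 0.68750 + 0.41379 + 0.94118) / 5 = 0.5834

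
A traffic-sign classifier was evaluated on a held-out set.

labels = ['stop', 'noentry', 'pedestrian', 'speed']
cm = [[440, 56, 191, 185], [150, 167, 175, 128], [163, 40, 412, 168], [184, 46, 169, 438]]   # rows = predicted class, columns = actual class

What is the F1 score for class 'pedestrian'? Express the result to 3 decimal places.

One-vs-rest for 'pedestrian': TP = diagonal; FP = other classes predicted 'pedestrian'; FN = 'pedestrian' predicted as other.
F1 score = 2·TP/(2·TP+FP+FN).
pedestrian: TP=412, FP=163+40+168=371, FN=191+175+169=535 → 824/1730 = 0.4763

0.476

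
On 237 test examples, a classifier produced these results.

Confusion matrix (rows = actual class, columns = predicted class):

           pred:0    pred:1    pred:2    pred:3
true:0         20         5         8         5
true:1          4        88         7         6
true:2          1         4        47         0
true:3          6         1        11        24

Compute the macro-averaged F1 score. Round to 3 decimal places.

0.706

Per-class F1 score (2·TP/(2·TP+FP+FN)):
  0: TP=20, FP=4+1+6=11, FN=5+8+5=18 → 40/69 = 0.5797
  1: TP=88, FP=5+4+1=10, FN=4+7+6=17 → 176/203 = 0.8670
  2: TP=47, FP=8+7+11=26, FN=1+4+0=5 → 94/125 = 0.7520
  3: TP=24, FP=5+6+0=11, FN=6+1+11=18 → 48/77 = 0.6234
Macro-F1 score = mean = (0.5797 + 0.8670 + 0.7520 + 0.6234) / 4 = 0.706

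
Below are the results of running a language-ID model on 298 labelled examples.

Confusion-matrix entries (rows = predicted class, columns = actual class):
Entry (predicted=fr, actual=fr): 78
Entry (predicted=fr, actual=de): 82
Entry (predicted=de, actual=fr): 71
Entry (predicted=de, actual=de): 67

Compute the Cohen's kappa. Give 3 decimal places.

Observed agreement pₒ = trace/N = 145/298 = 0.4866
Expected agreement pₑ = Σ (rowᵢ·colᵢ)/N² = (149·160 + 149·138)/298² = 0.5000
κ = (pₒ − pₑ)/(1 − pₑ) = (0.4866 − 0.5000)/(1 − 0.5000) = -0.027

-0.027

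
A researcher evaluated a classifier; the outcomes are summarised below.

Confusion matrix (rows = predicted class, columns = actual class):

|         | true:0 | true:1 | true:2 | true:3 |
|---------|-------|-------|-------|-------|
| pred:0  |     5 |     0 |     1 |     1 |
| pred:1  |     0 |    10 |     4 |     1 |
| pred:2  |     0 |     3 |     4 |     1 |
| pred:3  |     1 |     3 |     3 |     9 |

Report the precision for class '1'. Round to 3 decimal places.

0.667

precision = TP/(TP+FP).
1: TP=10, FP=0+4+1=5 → 10/15 = 0.6667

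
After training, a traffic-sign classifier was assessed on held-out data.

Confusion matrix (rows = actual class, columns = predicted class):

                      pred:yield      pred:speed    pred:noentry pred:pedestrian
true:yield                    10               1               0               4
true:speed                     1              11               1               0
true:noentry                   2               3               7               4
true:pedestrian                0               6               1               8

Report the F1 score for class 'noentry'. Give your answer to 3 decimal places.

0.560

Treat 'noentry' as positive and all other classes as negative.
F1 score = 2·TP/(2·TP+FP+FN).
noentry: TP=7, FP=0+1+1=2, FN=2+3+4=9 → 14/25 = 0.5600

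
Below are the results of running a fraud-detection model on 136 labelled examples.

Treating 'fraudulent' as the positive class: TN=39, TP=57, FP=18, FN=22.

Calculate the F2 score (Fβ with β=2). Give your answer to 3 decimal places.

0.729

Fβ = (1+β²)·TP / ((1+β²)·TP + β²·FN + FP), with β²=4
= 5·57 / (5·57 + 4·22 + 18) = 0.729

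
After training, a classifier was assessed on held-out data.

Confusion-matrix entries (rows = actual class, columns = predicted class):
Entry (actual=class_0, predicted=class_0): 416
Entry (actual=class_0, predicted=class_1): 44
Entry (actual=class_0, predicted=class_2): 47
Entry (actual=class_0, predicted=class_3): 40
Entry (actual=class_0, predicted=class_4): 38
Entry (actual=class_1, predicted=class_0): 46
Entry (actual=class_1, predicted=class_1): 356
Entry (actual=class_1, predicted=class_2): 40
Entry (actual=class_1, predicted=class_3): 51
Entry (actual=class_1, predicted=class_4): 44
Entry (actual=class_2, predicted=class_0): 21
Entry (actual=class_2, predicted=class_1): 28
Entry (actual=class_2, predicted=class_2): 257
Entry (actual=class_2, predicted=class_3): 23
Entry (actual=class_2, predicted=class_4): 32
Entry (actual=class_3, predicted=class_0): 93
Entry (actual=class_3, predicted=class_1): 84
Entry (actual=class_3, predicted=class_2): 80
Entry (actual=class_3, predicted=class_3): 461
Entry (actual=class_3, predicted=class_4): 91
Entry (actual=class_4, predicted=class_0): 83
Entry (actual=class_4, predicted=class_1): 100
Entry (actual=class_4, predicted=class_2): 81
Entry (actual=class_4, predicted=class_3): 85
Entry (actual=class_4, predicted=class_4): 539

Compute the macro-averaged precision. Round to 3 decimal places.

0.629

Per-class precision (TP/(TP+FP)):
  class_0: TP=416, FP=46+21+93+83=243 → 416/659 = 0.6313
  class_1: TP=356, FP=44+28+84+100=256 → 356/612 = 0.5817
  class_2: TP=257, FP=47+40+80+81=248 → 257/505 = 0.5089
  class_3: TP=461, FP=40+51+23+85=199 → 461/660 = 0.6985
  class_4: TP=539, FP=38+44+32+91=205 → 539/744 = 0.7245
Macro-precision = mean = (0.6313 + 0.5817 + 0.5089 + 0.6985 + 0.7245) / 5 = 0.629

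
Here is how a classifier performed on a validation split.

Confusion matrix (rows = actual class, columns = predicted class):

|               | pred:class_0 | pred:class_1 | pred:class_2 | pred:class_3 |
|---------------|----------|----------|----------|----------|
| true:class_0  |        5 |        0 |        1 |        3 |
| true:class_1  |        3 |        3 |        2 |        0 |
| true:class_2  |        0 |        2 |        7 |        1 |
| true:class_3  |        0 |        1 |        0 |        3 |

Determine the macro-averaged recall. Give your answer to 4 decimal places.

Per-class recall (TP/(TP+FN)):
  class_0: TP=5, FN=0+1+3=4 → 5/9 = 0.55556
  class_1: TP=3, FN=3+2+0=5 → 3/8 = 0.37500
  class_2: TP=7, FN=0+2+1=3 → 7/10 = 0.70000
  class_3: TP=3, FN=0+1+0=1 → 3/4 = 0.75000
Macro-recall = mean = (0.55556 + 0.37500 + 0.70000 + 0.75000) / 4 = 0.5951

0.5951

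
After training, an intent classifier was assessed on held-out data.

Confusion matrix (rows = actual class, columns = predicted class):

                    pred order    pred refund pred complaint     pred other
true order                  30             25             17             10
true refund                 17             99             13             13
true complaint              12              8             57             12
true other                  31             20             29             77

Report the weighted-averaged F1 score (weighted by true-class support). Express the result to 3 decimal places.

Per-class F1 score (2·TP/(2·TP+FP+FN)):
  order: TP=30, FP=17+12+31=60, FN=25+17+10=52 → 60/172 = 0.3488
  refund: TP=99, FP=25+8+20=53, FN=17+13+13=43 → 198/294 = 0.6735
  complaint: TP=57, FP=17+13+29=59, FN=12+8+12=32 → 114/205 = 0.5561
  other: TP=77, FP=10+13+12=35, FN=31+20+29=80 → 154/269 = 0.5725
Weighted-F1 score = Σ (supportᵢ/N)·F1 scoreᵢ with N=470: (82/470)·0.3488 + (142/470)·0.6735 + (89/470)·0.5561 + (157/470)·0.5725 = 0.561

0.561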